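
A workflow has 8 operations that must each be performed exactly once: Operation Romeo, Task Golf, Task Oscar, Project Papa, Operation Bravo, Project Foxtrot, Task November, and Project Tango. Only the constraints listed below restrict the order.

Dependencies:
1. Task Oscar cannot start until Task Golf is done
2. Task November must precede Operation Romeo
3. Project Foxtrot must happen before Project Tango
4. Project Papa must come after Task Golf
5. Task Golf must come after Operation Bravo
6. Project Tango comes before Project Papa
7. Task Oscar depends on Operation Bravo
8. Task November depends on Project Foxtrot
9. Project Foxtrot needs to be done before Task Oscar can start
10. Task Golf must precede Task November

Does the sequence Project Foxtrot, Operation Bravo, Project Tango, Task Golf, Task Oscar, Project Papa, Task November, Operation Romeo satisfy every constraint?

Checking each listed constraint against this order: for instance, Project Foxtrot is in position 1 and Task November in position 7, so that constraint holds — and the remaining constraints check out the same way.

Yes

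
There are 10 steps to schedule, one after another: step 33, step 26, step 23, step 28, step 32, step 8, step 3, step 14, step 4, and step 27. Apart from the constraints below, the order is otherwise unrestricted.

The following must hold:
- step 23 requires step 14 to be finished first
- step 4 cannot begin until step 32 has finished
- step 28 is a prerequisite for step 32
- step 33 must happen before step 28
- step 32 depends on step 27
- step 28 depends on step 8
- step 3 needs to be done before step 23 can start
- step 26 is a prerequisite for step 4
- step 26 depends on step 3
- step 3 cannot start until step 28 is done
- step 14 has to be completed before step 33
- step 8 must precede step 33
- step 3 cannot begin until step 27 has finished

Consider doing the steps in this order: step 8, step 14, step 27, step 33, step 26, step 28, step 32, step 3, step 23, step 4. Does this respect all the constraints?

The sequence places step 26 ahead of step 3.
But one of the constraints requires step 3 before step 26, so this ordering violates it.

No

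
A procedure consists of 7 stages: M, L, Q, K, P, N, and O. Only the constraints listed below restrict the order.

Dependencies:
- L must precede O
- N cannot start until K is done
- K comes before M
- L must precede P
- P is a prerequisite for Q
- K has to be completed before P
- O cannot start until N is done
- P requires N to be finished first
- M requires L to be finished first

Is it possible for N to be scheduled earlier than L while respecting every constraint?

No chain of constraints runs from L to N, so L is not required to come first.
That means at least one valid schedule has N before L.

Yes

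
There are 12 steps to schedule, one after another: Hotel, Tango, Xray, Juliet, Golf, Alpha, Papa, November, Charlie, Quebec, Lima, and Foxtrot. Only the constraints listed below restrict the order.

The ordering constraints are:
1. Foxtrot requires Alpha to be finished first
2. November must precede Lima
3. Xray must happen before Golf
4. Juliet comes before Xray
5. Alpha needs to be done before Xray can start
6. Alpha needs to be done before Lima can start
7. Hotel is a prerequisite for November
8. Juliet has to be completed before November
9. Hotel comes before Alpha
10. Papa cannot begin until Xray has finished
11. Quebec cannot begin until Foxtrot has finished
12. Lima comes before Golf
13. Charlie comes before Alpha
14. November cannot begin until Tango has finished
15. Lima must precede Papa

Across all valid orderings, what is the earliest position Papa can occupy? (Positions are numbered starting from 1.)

Every step that must precede Papa has to come before it. Tracing all chains that end at Papa, those steps are: Hotel, Tango, Xray, Juliet, Alpha, November, Charlie, Lima — 8 in total.
With 8 mandatory predecessors, the earliest Papa can sit is position 8+1 = 9, and placing just those 8 first achieves it.

9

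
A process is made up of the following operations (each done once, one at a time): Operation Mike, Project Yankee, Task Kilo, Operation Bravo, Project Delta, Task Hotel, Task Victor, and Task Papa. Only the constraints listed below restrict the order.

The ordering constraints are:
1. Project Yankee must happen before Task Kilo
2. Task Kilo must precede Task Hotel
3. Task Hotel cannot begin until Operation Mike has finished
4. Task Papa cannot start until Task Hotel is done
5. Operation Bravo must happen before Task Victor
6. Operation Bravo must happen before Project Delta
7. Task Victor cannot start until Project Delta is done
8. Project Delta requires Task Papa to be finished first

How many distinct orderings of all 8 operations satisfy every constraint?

18

The operations with no prerequisites are Operation Mike, Project Yankee, Operation Bravo; any of them can be placed first.
Counting all ways to extend the partial order to a total order gives 18.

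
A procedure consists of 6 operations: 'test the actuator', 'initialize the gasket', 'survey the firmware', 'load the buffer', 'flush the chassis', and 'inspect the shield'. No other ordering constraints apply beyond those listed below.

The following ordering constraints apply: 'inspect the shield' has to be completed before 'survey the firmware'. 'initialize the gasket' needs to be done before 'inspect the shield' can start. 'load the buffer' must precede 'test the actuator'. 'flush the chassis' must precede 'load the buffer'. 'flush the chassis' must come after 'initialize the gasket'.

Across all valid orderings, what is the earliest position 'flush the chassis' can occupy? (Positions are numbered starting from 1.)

Working backwards through the constraints from 'flush the chassis', its only required predecessor is 'initialize the gasket'.
With 1 mandatory predecessor, the earliest 'flush the chassis' can sit is position 1+1 = 2, and placing just that one first achieves it.

2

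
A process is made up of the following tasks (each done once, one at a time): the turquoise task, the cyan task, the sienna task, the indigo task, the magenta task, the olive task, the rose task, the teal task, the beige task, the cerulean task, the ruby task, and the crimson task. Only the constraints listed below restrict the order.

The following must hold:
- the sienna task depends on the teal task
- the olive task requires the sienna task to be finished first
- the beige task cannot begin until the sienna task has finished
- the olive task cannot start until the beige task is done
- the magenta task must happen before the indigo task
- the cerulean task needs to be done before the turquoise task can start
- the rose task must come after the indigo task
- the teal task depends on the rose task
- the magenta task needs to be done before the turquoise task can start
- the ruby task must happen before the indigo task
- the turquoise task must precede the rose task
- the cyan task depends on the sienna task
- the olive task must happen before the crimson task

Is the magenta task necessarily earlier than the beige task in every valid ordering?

Tracing the constraints gives a chain: the magenta task → the turquoise task → the rose task → the teal task → the sienna task → the beige task.
Hence the magenta task necessarily comes before the beige task.

Yes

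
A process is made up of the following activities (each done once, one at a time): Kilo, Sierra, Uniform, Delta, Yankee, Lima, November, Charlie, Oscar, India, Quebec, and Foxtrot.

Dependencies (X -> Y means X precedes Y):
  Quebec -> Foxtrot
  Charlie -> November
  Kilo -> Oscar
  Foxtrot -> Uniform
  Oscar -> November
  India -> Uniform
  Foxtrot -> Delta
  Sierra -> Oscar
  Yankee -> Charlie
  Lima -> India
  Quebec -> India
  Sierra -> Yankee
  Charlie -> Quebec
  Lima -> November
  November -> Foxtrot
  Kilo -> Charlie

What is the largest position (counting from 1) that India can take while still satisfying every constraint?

11

The only activity forced after India (directly or by a chain) is Uniform.
So at least 1 activity follows India, putting India no later than position 11. That position is achievable by scheduling everything else first.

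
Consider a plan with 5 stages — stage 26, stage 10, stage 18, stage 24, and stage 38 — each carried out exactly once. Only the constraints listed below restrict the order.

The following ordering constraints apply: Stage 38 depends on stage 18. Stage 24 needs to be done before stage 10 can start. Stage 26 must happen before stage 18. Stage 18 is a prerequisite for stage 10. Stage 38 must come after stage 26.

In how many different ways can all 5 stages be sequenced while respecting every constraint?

2 stages have no prerequisites (stage 26, stage 24), so any of them could come first.
Enumerating by repeatedly choosing an available stage (one whose prerequisites are all placed) gives 7 distinct complete orderings.

7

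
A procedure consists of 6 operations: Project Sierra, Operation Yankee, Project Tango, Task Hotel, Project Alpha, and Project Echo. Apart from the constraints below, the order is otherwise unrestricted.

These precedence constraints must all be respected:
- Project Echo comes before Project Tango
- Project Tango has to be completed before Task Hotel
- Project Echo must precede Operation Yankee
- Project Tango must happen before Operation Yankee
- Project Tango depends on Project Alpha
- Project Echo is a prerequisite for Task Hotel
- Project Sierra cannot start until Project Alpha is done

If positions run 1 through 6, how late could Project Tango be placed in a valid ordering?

Every operation that must follow Project Tango has to come after it. Tracing all chains starting from Project Tango, those operations are: Operation Yankee, Task Hotel — 2 in total.
With 2 mandatory successors out of 6 operations total, the latest slot for Project Tango is 6−2 = 4, and it's reachable by doing all non-successors before Project Tango.

4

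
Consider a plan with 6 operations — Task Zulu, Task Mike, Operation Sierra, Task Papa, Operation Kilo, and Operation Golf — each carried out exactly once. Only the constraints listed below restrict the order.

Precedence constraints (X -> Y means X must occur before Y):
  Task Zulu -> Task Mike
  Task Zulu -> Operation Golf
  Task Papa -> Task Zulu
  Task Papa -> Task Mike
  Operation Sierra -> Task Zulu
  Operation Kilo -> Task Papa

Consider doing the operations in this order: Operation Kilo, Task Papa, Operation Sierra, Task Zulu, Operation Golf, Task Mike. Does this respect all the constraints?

Yes

Checking each listed constraint against this order: for instance, Task Papa is in position 2 and Task Mike in position 6, so that constraint holds — and the remaining constraints check out the same way.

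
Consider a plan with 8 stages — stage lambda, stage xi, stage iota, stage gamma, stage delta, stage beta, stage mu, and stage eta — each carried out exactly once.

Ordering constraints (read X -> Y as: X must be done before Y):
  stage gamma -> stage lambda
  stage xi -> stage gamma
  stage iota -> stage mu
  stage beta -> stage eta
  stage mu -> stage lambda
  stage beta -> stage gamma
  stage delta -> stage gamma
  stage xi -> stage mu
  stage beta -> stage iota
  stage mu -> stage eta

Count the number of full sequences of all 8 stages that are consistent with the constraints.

84

The stages with no prerequisites are stage xi, stage delta, stage beta; any of them can be placed first.
Counting all ways to extend the partial order to a total order gives 84.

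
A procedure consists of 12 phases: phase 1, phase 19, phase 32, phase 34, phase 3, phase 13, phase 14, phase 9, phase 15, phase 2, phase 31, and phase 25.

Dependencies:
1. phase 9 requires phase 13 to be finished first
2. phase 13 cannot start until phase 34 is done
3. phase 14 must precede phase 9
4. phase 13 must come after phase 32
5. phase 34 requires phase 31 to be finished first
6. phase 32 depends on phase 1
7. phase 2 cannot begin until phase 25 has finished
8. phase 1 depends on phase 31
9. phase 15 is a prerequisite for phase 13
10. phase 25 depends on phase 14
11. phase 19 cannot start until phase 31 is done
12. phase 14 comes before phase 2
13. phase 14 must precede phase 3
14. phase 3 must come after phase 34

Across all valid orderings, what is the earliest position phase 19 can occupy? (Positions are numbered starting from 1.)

2

Working backwards through the constraints from phase 19, its only required predecessor is phase 31.
So at minimum 1 phase comes before phase 19, putting phase 19 no earlier than position 2. That position is achievable by scheduling exactly that predecessor first.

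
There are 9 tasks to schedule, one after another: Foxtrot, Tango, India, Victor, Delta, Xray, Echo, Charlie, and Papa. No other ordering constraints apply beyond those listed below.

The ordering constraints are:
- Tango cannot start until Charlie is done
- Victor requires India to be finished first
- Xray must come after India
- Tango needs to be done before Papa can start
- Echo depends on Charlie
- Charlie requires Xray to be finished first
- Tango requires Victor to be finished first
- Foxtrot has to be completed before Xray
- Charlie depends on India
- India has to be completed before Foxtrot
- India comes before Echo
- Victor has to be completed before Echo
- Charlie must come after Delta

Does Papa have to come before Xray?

No

The constraints actually force Xray before Papa (via Xray → Charlie → Tango → Papa), not the other way around.
So Papa does not have to come before Xray — it cannot.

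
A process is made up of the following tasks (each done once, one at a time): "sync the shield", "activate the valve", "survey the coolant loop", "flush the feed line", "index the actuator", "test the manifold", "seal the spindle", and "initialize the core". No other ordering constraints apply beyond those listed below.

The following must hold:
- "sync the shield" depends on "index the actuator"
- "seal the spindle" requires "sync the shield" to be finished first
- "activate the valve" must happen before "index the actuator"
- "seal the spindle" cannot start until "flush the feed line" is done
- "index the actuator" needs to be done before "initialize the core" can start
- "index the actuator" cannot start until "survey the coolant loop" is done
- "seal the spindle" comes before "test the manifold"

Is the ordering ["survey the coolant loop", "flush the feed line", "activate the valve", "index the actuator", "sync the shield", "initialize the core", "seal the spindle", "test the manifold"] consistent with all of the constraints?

Going through the constraints one by one, each required predecessor appears earlier in the sequence than its dependent — e.g. "flush the feed line" (position 2) is before "seal the spindle" (position 7), as required.

Yes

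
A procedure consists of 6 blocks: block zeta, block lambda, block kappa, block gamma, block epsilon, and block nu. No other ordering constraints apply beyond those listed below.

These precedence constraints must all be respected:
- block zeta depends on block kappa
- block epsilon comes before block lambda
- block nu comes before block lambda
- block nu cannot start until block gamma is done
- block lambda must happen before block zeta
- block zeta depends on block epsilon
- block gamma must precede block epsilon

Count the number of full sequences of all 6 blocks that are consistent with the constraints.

The blocks with no prerequisites are block kappa, block gamma; any of them can be placed first.
Systematically extending each partial ordering one block at a time and counting, there are 10 complete orderings.

10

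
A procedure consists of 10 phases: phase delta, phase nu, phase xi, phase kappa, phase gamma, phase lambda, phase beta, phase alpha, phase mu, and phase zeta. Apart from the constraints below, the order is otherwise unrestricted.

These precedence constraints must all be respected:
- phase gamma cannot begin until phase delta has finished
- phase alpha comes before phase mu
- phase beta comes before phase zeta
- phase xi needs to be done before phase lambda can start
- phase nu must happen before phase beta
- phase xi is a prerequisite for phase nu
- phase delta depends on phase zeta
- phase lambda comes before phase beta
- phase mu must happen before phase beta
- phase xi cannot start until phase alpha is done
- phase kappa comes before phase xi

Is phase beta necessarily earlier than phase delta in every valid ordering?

Yes

Tracing the constraints gives a chain: phase beta → phase zeta → phase delta.
So phase beta must precede phase delta in any valid ordering.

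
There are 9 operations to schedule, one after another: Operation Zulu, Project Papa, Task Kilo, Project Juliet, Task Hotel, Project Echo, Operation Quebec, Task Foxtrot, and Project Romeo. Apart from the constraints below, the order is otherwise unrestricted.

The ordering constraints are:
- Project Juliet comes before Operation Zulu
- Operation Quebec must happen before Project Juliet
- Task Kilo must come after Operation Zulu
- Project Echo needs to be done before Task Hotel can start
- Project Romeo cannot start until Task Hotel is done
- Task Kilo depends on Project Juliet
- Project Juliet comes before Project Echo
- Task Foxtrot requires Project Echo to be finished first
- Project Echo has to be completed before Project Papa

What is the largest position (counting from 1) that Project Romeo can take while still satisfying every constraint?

Project Romeo has no required successors, so nothing stops it from going last (position 9).

9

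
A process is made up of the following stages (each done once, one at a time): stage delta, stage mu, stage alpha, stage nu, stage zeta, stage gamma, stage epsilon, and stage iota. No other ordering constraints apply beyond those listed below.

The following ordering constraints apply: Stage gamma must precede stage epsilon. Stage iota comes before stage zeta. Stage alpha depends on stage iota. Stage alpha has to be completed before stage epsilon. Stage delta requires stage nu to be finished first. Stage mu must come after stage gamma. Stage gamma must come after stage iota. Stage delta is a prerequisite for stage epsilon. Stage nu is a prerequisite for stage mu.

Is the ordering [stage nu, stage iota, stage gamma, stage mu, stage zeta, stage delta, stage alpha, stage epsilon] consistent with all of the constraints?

Yes

Going through the constraints one by one, each required predecessor appears earlier in the sequence than its dependent — e.g. stage iota (position 2) is before stage alpha (position 7), as required.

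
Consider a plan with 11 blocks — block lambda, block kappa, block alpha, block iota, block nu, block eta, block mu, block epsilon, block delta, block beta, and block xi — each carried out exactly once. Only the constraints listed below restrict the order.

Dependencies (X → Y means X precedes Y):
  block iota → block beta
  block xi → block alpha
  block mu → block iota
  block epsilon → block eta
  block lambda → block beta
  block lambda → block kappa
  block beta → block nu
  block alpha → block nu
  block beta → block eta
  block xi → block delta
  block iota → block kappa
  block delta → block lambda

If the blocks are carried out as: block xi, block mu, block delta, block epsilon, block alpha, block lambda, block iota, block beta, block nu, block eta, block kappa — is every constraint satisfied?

Every stated constraint is respected: block epsilon sits at position 4, ahead of block eta at position 10, and each of the other listed pairs likewise has the predecessor earlier in the sequence.

Yes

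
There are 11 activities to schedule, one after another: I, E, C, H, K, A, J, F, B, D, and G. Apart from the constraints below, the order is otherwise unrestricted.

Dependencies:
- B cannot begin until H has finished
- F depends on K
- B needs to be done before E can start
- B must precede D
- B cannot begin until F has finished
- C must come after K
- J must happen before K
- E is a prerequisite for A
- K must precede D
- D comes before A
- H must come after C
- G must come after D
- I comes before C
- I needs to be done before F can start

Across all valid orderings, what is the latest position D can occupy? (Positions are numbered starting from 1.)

9

The activities that are forced after D, directly or by a chain of constraints, are A, G. That's 2 activities.
With 2 mandatory successors out of 11 activities total, the latest slot for D is 11−2 = 9, and it's reachable by doing all non-successors before D.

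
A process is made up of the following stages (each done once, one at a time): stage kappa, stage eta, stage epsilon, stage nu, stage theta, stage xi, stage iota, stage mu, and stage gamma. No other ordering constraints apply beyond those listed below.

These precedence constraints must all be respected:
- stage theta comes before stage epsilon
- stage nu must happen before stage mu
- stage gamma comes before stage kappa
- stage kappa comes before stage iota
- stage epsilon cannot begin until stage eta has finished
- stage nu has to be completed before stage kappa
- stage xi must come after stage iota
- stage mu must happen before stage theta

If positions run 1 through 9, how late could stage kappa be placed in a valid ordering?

Every stage that must follow stage kappa has to come after it. Tracing all chains starting from stage kappa, those stages are: stage xi, stage iota — 2 in total.
So at least 2 stages follow stage kappa, putting stage kappa no later than position 7. That position is achievable by scheduling everything else first.

7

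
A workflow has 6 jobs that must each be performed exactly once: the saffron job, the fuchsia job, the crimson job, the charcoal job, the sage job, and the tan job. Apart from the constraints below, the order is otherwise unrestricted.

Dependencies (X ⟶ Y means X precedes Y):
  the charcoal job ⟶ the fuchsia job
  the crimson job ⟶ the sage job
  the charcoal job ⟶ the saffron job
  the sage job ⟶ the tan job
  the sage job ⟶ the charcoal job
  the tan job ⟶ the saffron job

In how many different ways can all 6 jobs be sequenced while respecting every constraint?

5

Only the crimson job has no prerequisites, so it must go first.
Counting all ways to extend the partial order to a total order gives 5.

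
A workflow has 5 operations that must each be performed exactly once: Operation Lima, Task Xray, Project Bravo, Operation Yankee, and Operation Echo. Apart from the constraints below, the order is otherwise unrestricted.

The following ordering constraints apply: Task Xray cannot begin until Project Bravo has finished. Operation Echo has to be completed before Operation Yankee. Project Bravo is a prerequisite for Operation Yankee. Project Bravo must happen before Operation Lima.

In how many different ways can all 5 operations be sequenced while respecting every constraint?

18

The operations with no prerequisites are Project Bravo, Operation Echo; any of them can be placed first.
Systematically extending each partial ordering one operation at a time and counting, there are 18 complete orderings.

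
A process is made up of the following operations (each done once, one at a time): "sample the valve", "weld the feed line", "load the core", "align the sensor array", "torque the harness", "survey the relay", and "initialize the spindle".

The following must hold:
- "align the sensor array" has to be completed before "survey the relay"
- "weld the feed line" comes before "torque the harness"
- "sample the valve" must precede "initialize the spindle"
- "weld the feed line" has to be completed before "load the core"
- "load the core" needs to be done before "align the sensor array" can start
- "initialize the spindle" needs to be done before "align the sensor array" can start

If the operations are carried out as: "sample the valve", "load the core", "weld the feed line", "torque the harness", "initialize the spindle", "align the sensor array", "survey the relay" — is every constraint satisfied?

The sequence places "load the core" ahead of "weld the feed line".
But one of the constraints requires "weld the feed line" before "load the core", so this ordering violates it.

No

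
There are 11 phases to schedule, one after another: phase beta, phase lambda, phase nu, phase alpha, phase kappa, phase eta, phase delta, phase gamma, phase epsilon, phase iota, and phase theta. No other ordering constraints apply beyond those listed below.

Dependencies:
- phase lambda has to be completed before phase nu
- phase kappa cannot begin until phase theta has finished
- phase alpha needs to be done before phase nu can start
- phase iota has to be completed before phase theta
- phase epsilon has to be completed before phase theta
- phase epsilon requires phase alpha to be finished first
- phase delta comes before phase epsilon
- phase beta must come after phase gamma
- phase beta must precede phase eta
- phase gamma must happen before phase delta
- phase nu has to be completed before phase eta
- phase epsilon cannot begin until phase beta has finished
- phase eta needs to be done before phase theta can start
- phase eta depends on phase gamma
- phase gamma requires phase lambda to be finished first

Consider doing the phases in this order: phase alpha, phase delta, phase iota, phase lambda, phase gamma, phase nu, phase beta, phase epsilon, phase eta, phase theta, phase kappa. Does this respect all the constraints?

No

The sequence places phase delta ahead of phase gamma.
Since phase gamma is required before phase delta, the ordering is invalid.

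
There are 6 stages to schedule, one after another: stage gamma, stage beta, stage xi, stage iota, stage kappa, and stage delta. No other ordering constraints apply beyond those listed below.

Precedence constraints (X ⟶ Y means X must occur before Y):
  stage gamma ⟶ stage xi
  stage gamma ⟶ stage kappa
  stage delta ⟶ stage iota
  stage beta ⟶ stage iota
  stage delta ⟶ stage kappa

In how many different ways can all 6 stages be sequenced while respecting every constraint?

The stages with no prerequisites are stage gamma, stage beta, stage delta; any of them can be placed first.
Systematically extending each partial ordering one stage at a time and counting, there are 61 complete orderings.

61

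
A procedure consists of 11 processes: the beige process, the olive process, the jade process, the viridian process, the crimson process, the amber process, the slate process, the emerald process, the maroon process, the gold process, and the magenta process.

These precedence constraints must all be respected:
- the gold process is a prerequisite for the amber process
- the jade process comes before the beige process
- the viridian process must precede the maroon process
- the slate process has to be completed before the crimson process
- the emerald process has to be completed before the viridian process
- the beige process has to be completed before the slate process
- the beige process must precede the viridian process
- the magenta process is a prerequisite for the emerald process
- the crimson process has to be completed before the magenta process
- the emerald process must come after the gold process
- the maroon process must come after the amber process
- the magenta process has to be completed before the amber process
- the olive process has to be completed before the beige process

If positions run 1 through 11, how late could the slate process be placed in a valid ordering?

5

The processes that are forced after the slate process, directly or by a chain of constraints, are the viridian process, the crimson process, the amber process, the emerald process, the maroon process, the magenta process. That's 6 processes.
So at least 6 processes follow the slate process, putting the slate process no later than position 5. That position is achievable by scheduling everything else first.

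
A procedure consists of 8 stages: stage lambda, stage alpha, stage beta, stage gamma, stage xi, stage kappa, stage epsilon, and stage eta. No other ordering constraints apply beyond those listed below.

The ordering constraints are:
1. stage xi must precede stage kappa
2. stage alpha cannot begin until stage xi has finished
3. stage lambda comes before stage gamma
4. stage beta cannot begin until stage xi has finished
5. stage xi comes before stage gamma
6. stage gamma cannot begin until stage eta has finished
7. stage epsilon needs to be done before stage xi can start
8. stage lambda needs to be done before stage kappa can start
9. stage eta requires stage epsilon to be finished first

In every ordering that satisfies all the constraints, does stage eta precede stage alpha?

Nothing in the constraints links stage eta and stage alpha; they are unordered relative to each other.
So stage eta can come before stage alpha or after — it is not forced.

No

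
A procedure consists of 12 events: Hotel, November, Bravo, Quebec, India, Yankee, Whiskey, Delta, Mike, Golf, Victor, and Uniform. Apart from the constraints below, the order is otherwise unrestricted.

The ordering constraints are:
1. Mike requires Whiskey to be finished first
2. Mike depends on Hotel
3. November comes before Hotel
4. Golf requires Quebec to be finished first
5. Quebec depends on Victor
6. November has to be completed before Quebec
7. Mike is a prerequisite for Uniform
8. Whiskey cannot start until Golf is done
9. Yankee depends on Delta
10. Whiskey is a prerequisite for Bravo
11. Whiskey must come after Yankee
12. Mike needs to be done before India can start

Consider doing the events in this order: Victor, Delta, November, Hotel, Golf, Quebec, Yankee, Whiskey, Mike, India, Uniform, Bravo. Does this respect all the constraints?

No

The sequence places Golf ahead of Quebec.
But one of the constraints requires Quebec before Golf, so this ordering violates it.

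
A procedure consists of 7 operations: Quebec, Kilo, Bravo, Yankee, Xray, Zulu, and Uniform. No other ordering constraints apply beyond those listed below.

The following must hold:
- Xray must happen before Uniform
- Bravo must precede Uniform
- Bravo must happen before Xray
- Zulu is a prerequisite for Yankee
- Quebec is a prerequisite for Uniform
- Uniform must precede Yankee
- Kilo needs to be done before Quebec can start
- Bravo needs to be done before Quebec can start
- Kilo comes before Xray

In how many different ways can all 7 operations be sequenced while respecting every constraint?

24

The operations with no prerequisites are Kilo, Bravo, Zulu; any of them can be placed first.
Counting all ways to extend the partial order to a total order gives 24.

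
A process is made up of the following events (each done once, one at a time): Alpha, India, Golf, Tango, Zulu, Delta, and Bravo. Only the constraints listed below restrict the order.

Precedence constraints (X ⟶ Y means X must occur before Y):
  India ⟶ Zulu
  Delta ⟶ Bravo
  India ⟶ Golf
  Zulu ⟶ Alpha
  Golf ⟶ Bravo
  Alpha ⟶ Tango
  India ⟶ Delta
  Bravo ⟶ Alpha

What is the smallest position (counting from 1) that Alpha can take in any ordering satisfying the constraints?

6

Every event that must precede Alpha has to come before it. Tracing all chains that end at Alpha, those events are: India, Golf, Zulu, Delta, Bravo — 5 in total.
With 5 mandatory predecessors, the earliest Alpha can sit is position 5+1 = 6, and placing just those 5 first achieves it.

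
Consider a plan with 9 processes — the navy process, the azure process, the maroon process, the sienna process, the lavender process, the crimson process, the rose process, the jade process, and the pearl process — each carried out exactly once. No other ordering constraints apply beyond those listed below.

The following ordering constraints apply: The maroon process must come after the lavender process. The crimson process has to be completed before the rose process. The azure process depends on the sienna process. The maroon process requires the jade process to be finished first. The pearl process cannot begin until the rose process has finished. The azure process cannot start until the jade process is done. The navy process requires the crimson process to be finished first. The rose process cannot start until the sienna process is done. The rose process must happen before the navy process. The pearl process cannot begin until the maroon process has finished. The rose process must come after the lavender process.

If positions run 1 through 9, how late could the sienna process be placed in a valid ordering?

5

Following every chain forward from the sienna process, the processes that must come later are the navy process, the azure process, the rose process, the pearl process — 4 of them.
So at least 4 processes follow the sienna process, putting the sienna process no later than position 5. That position is achievable by scheduling everything else first.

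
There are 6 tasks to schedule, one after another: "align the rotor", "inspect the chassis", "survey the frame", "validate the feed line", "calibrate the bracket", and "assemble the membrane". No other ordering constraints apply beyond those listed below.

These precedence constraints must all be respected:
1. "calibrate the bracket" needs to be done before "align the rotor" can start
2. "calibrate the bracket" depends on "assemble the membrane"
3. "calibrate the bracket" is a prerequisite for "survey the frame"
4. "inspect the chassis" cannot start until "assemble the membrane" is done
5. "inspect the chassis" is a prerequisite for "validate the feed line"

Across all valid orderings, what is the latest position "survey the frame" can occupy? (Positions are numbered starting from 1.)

No constraint forces any task after "survey the frame", so it can be placed last, in position 6.

6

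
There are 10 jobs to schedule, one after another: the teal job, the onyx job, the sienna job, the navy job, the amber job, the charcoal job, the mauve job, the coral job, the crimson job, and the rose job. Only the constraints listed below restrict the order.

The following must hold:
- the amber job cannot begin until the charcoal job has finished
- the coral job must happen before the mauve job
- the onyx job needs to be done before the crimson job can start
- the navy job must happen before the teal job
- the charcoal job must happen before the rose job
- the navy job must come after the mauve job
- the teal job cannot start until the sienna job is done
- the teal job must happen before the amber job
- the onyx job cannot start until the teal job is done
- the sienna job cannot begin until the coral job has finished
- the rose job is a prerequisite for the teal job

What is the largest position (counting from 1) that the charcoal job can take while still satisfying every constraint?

5

Following every chain forward from the charcoal job, the jobs that must come later are the teal job, the onyx job, the amber job, the crimson job, the rose job — 5 of them.
With 5 mandatory successors out of 10 jobs total, the latest slot for the charcoal job is 10−5 = 5, and it's reachable by doing all non-successors before the charcoal job.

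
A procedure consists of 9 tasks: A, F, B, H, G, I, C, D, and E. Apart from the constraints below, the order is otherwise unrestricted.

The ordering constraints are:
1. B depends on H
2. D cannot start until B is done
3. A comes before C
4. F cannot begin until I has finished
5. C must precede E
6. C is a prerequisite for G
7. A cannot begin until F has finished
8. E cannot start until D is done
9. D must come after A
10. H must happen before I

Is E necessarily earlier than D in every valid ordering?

The constraints actually force D before E (via D → E), not the other way around.
So E does not have to come before D — it cannot.

No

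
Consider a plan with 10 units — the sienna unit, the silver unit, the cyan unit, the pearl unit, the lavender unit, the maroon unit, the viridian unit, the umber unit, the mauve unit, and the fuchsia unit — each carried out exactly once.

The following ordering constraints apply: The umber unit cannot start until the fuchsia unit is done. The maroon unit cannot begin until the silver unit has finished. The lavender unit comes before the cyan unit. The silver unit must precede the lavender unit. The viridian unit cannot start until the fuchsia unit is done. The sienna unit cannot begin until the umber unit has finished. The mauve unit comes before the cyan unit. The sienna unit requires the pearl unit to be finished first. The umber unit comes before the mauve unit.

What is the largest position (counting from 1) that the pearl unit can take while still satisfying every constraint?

9

Following the constraints forward from the pearl unit, its only required successor is the sienna unit.
With 1 mandatory successor out of 10 units total, the latest slot for the pearl unit is 10−1 = 9, and it's reachable by doing all non-successors before the pearl unit.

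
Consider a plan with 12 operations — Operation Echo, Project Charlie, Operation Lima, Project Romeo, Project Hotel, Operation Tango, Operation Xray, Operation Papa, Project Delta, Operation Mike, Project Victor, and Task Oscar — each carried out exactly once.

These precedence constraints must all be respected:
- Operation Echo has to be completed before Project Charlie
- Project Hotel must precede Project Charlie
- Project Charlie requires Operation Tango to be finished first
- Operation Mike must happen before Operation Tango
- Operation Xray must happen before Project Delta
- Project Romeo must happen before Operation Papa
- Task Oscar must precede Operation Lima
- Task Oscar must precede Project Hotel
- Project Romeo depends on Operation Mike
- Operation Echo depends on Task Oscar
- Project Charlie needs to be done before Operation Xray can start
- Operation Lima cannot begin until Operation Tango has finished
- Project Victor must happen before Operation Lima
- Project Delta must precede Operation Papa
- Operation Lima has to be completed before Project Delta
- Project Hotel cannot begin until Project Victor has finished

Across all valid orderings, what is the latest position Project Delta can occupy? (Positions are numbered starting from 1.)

11

The only operation forced after Project Delta (directly or by a chain) is Operation Papa.
So at least 1 operation follows Project Delta, putting Project Delta no later than position 11. That position is achievable by scheduling everything else first.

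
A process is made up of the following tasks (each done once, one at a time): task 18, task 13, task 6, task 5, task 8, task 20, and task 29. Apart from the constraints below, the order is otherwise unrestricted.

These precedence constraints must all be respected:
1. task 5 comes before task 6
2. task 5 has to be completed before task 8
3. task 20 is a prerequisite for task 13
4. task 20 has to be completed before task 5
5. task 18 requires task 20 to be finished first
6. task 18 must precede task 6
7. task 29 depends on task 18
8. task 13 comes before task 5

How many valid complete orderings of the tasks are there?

Task 20 is the only task with nothing required before it, so every ordering starts there.
Systematically extending each partial ordering one task at a time and counting, there are 26 complete orderings.

26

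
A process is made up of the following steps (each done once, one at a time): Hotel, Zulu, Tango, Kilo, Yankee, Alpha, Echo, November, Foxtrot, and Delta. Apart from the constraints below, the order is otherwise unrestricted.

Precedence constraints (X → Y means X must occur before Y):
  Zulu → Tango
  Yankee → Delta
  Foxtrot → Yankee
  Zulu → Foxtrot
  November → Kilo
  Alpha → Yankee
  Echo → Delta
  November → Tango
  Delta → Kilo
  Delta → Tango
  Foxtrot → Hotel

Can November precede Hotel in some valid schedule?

Yes

Nothing in the constraints forces Hotel before November — there is no chain from Hotel to November.
So a valid ordering placing November earlier than Hotel exists.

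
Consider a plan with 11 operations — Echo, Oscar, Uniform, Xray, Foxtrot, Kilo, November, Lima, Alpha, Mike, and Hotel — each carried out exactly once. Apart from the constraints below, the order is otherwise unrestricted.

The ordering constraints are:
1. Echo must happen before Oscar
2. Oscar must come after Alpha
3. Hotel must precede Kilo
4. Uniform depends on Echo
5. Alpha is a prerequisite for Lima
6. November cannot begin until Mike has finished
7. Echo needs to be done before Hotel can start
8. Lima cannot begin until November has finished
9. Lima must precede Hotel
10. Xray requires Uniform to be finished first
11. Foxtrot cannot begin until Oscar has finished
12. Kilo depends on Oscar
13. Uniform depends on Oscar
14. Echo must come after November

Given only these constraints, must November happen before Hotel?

Yes

Chaining the stated constraints: November → Echo → Hotel.
That forces November before Hotel in every valid schedule.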